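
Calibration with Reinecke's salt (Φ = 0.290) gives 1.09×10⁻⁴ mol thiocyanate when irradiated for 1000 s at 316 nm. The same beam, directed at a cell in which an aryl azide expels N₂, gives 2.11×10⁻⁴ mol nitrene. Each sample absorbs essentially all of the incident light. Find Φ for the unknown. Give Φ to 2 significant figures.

Photons absorbed by the actinometer: 1.09×10⁻⁴ / 0.290 = 3.759×10⁻⁴ mol.
Φ(unknown) = 2.11×10⁻⁴ / 3.759×10⁻⁴ = 0.56.

Φ = 0.56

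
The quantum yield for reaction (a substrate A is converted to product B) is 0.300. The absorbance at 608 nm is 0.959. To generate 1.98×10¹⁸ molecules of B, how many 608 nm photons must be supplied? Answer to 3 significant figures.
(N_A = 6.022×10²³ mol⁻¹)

Product: 1.98×10¹⁸ / 6.022×10²³ = 3.288×10⁻⁶ mol.
Photons that must be absorbed: 3.288×10⁻⁶ / 0.300 = 1.096×10⁻⁵ mol.
Fraction absorbed: 1 − 10^(−0.959) = 0.8901.
Incident photons needed: 1.096×10⁻⁵ / 0.8901 = 1.231×10⁻⁵ mol.
Photon count: 1.231×10⁻⁵ × 6.022×10²³ = 7.41×10¹⁸.

7.41×10¹⁸ photons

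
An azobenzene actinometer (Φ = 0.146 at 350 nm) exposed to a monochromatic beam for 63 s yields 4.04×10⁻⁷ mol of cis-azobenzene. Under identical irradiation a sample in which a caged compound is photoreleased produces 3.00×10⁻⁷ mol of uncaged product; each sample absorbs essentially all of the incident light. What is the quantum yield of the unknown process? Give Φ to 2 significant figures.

Photons absorbed by the actinometer: 4.04×10⁻⁷ / 0.146 = 2.767×10⁻⁶ mol.
Φ(unknown) = 3.00×10⁻⁷ / 2.767×10⁻⁶ = 0.11.

Φ = 0.11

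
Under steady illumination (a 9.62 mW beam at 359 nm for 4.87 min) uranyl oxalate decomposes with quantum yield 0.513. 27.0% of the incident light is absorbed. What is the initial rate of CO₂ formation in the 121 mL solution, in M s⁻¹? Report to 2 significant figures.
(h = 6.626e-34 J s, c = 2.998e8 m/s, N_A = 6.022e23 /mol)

3.3e-8 M s⁻¹

Photon energy at 359 nm: hc/λ = (6.626e-34)(2.998e8)/(359e-9) = 5.533e-19 J.
Energy delivered: (9.62 mW)(292.2 s) = 2.811 J.
Photons incident: 2.811 / 5.533e-19 = 5.080e18, i.e. 5.080e18/6.022e23 = 8.436e-6 mol.
Photons absorbed: 0.270 × 8.436e-6 = 2.278e-6 mol.
Product formed: 0.513 × 2.278e-6 = 1.169e-6 mol.
Rate: 1.169e-6 mol / (292.2 s × 0.121 L) = 3.3e-8 M s⁻¹.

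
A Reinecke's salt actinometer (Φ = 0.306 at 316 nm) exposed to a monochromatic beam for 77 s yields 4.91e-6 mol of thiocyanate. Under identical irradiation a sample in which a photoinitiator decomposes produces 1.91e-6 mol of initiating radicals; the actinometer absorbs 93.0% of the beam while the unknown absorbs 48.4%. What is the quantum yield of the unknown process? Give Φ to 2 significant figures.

Φ = 0.23

Photons absorbed by the actinometer: 4.91e-6 / 0.306 = 1.605e-5 mol.
Incident flux: 1.605e-5 / 0.930 = 1.726e-5 einstein.
Absorbed by unknown: 0.484 × 1.726e-5 = 8.354e-6 mol.
Φ(unknown) = 1.91e-6 / 8.354e-6 = 0.23.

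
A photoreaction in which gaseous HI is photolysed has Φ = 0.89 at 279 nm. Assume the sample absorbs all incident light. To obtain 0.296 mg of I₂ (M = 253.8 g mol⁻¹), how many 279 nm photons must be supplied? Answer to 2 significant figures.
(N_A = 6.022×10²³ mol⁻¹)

7.9×10¹⁷ photons

Product: 0.296 mg / 253.8 g mol⁻¹ = 1.166×10⁻⁶ mol.
Photons that must be absorbed: 1.166×10⁻⁶ / 0.89 = 1.310×10⁻⁶ mol.
Photon count: 1.310×10⁻⁶ × 6.022×10²³ = 7.9×10¹⁷.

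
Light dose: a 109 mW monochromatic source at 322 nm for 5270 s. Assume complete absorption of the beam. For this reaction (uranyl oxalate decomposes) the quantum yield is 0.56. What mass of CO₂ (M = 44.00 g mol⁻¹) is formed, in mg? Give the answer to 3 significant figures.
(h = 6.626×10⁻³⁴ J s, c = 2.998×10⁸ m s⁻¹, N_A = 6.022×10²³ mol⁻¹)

Photon energy at 322 nm: hc/λ = (6.626×10⁻³⁴)(2.998×10⁸)/(322×10⁻⁹) = 6.169×10⁻¹⁹ J.
Energy delivered: (109 mW)(5270 s) = 574.4 J.
Photons incident: 574.4 / 6.169×10⁻¹⁹ = 9.311×10²⁰, i.e. 9.311×10²⁰/6.022×10²³ = 0.001546 mol.
Product: Φ × n_abs = 0.56 × 0.001546 = 8.658×10⁻⁴ mol.
Mass: 8.658×10⁻⁴ × 44.00 = 0.03810 g = 38.1 mg.

38.1 mg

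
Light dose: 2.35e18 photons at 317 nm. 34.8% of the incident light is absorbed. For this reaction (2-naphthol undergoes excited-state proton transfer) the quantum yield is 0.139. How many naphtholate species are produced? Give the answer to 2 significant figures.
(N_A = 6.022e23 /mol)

1.1e17 species

Moles of photons: 2.35e18 / 6.022e23 = 3.902e-6 mol.
Photons absorbed: 0.348 × 3.902e-6 = 1.358e-6 mol.
Product: Φ × n_abs = 0.139 × 1.358e-6 = 1.888e-7 mol.
As a count: 1.888e-7 × 6.022e23 = 1.1e17.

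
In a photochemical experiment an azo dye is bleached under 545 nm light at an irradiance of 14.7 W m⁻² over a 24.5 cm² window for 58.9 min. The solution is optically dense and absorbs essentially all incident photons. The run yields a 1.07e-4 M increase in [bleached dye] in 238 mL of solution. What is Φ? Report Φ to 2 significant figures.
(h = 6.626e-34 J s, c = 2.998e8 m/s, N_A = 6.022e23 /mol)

Product: (1.07e-4 M)(0.238 L) = 2.547e-5 mol.
Photon energy at 545 nm: hc/λ = (6.626e-34)(2.998e8)/(545e-9) = 3.645e-19 J.
Energy delivered: (14.7 W m⁻²)(24.5e-4 m²)(3534 s) = 127.3 J.
Photons incident: 127.3 / 3.645e-19 = 3.492e20, i.e. 3.492e20/6.022e23 = 5.799e-4 mol.
Φ = 2.547e-5 mol / 5.799e-4 mol photons = 0.044.

Φ = 0.044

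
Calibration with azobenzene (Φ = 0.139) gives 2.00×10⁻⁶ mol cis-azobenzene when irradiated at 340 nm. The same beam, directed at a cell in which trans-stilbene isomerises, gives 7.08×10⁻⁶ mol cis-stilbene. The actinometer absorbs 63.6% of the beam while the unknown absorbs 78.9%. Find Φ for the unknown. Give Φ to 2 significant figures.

Photons absorbed by the actinometer: 2.00×10⁻⁶ / 0.139 = 1.439×10⁻⁵ mol.
Incident flux: 1.439×10⁻⁵ / 0.636 = 2.263×10⁻⁵ einstein.
Absorbed by unknown: 0.789 × 2.263×10⁻⁵ = 1.786×10⁻⁵ mol.
Φ(unknown) = 7.08×10⁻⁶ / 1.786×10⁻⁵ = 0.40.

Φ = 0.40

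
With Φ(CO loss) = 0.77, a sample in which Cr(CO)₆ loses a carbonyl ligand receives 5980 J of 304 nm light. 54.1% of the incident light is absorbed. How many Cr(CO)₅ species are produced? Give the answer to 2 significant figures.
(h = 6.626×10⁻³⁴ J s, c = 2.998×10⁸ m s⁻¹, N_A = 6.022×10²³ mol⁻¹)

3.8×10²¹ species

Photon energy at 304 nm: hc/λ = (6.626×10⁻³⁴)(2.998×10⁸)/(304×10⁻⁹) = 6.534×10⁻¹⁹ J.
Photons incident: 5980 / 6.534×10⁻¹⁹ = 9.152×10²¹, i.e. 9.152×10²¹/6.022×10²³ = 0.01520 mol.
Photons absorbed: 0.541 × 0.01520 = 0.008223 mol.
Product: Φ × n_abs = 0.77 × 0.008223 = 0.006332 mol.
As a count: 0.006332 × 6.022×10²³ = 3.8×10²¹.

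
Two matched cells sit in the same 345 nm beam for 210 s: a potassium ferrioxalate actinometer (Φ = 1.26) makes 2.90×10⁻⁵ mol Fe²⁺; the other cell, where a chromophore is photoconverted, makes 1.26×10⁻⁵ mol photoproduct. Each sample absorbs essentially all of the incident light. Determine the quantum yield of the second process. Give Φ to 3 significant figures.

Photons absorbed by the actinometer: 2.90×10⁻⁵ / 1.26 = 2.302×10⁻⁵ mol.
Φ(unknown) = 1.26×10⁻⁵ / 2.302×10⁻⁵ = 0.547.

Φ = 0.547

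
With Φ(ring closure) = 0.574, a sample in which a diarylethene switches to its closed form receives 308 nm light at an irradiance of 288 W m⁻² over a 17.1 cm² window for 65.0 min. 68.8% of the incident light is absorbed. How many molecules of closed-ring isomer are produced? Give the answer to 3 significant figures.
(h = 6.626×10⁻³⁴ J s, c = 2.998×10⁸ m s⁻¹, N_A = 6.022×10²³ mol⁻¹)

Photon energy at 308 nm: hc/λ = (6.626×10⁻³⁴)(2.998×10⁸)/(308×10⁻⁹) = 6.450×10⁻¹⁹ J.
Energy delivered: (288 W m⁻²)(17.1×10⁻⁴ m²)(3900 s) = 1921 J.
Photons incident: 1921 / 6.450×10⁻¹⁹ = 2.978×10²¹, i.e. 2.978×10²¹/6.022×10²³ = 0.004945 mol.
Photons absorbed: 0.688 × 0.004945 = 0.003402 mol.
Product: Φ × n_abs = 0.574 × 0.003402 = 0.001953 mol.
As a count: 0.001953 × 6.022×10²³ = 1.18×10²¹.

1.18×10²¹ molecules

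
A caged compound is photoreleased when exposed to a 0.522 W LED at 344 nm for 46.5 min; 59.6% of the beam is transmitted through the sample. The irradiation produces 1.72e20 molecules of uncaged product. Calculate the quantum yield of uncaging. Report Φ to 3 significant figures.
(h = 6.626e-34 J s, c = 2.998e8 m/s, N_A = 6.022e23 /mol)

Product: 1.72e20 / 6.022e23 = 2.856e-4 mol.
Photon energy at 344 nm: hc/λ = (6.626e-34)(2.998e8)/(344e-9) = 5.775e-19 J.
Energy delivered: (0.522 W)(2790 s) = 1456 J.
Photons incident: 1456 / 5.775e-19 = 2.521e21, i.e. 2.521e21/6.022e23 = 0.004186 mol.
Fraction absorbed: 1 − 59.6/100 = 0.4040.
Photons absorbed: 0.4040 × 0.004186 = 0.001691 mol.
Φ = 2.856e-4 mol / 0.001691 mol photons = 0.169.

Φ = 0.169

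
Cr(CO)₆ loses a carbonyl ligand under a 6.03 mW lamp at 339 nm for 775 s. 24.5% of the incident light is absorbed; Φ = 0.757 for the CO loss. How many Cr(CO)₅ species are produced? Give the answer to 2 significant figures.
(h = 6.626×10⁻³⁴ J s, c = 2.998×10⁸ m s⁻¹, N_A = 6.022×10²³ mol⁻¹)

Photon energy at 339 nm: hc/λ = (6.626×10⁻³⁴)(2.998×10⁸)/(339×10⁻⁹) = 5.860×10⁻¹⁹ J.
Energy delivered: (6.03 mW)(775 s) = 4.673 J.
Photons incident: 4.673 / 5.860×10⁻¹⁹ = 7.974×10¹⁸, i.e. 7.974×10¹⁸/6.022×10²³ = 1.324×10⁻⁵ mol.
Photons absorbed: 0.245 × 1.324×10⁻⁵ = 3.244×10⁻⁶ mol.
Product: Φ × n_abs = 0.757 × 3.244×10⁻⁶ = 2.456×10⁻⁶ mol.
As a count: 2.456×10⁻⁶ × 6.022×10²³ = 1.5×10¹⁸.

1.5×10¹⁸ species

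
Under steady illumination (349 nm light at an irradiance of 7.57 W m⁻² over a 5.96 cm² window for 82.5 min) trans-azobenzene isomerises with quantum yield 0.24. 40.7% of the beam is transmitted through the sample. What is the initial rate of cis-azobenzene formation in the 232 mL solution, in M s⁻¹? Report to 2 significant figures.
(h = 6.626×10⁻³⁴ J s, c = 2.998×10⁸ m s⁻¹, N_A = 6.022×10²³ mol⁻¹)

Photon energy at 349 nm: hc/λ = (6.626×10⁻³⁴)(2.998×10⁸)/(349×10⁻⁹) = 5.692×10⁻¹⁹ J.
Energy delivered: (7.57 W m⁻²)(5.96×10⁻⁴ m²)(4950 s) = 22.33 J.
Photons incident: 22.33 / 5.692×10⁻¹⁹ = 3.923×10¹⁹, i.e. 3.923×10¹⁹/6.022×10²³ = 6.514×10⁻⁵ mol.
Fraction absorbed: 1 − 40.7/100 = 0.5930.
Photons absorbed: 0.5930 × 6.514×10⁻⁵ = 3.863×10⁻⁵ mol.
Product formed: 0.24 × 3.863×10⁻⁵ = 9.271×10⁻⁶ mol.
Rate: 9.271×10⁻⁶ mol / (4950 s × 0.232 L) = 8.1×10⁻⁹ M s⁻¹.

8.1×10⁻⁹ M s⁻¹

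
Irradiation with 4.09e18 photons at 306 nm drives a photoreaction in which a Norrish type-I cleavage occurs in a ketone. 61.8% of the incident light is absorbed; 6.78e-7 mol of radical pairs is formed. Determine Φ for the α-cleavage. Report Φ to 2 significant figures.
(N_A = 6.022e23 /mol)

Φ = 0.16

Moles of photons: 4.09e18 / 6.022e23 = 6.792e-6 mol.
Photons absorbed: 0.618 × 6.792e-6 = 4.197e-6 mol.
Φ = 6.78e-7 mol / 4.197e-6 mol photons = 0.16.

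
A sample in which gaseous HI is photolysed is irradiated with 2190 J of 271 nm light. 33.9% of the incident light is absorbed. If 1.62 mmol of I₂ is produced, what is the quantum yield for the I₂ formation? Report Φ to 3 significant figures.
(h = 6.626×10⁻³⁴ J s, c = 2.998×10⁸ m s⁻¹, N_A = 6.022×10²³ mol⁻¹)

Φ = 0.963

Product: 1.62 mmol = 0.00162 mol.
Photon energy at 271 nm: hc/λ = (6.626×10⁻³⁴)(2.998×10⁸)/(271×10⁻⁹) = 7.330×10⁻¹⁹ J.
Photons incident: 2190 / 7.330×10⁻¹⁹ = 2.988×10²¹, i.e. 2.988×10²¹/6.022×10²³ = 0.004962 mol.
Photons absorbed: 0.339 × 0.004962 = 0.001682 mol.
Φ = 0.00162 mol / 0.001682 mol photons = 0.963.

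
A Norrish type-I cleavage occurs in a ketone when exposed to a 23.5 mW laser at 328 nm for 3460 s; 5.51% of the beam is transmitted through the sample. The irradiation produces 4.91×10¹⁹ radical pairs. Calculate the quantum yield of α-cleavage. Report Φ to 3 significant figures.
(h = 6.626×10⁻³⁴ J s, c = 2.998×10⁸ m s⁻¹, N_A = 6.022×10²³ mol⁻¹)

Φ = 0.387

Product: 4.91×10¹⁹ / 6.022×10²³ = 8.153×10⁻⁵ mol.
Photon energy at 328 nm: hc/λ = (6.626×10⁻³⁴)(2.998×10⁸)/(328×10⁻⁹) = 6.056×10⁻¹⁹ J.
Energy delivered: (23.5 mW)(3460 s) = 81.31 J.
Photons incident: 81.31 / 6.056×10⁻¹⁹ = 1.343×10²⁰, i.e. 1.343×10²⁰/6.022×10²³ = 2.230×10⁻⁴ mol.
Fraction absorbed: 1 − 5.51/100 = 0.9449.
Photons absorbed: 0.9449 × 2.230×10⁻⁴ = 2.107×10⁻⁴ mol.
Φ = 8.153×10⁻⁵ mol / 2.107×10⁻⁴ mol photons = 0.387.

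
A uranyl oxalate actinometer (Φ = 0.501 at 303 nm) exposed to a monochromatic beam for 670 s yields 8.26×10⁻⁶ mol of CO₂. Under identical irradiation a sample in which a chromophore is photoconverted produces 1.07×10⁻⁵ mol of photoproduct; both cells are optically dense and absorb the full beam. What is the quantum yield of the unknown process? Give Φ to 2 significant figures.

Photons absorbed by the actinometer: 8.26×10⁻⁶ / 0.501 = 1.649×10⁻⁵ mol.
Φ(unknown) = 1.07×10⁻⁵ / 1.649×10⁻⁵ = 0.65.

Φ = 0.65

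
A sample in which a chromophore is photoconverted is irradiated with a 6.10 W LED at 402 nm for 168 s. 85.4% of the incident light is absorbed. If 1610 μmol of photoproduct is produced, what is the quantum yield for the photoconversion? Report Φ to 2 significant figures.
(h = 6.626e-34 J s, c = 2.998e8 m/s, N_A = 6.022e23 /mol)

Product: 1610 μmol = 0.00161 mol.
Photon energy at 402 nm: hc/λ = (6.626e-34)(2.998e8)/(402e-9) = 4.941e-19 J.
Energy delivered: (6.10 W)(168 s) = 1025 J.
Photons incident: 1025 / 4.941e-19 = 2.074e21, i.e. 2.074e21/6.022e23 = 0.003444 mol.
Photons absorbed: 0.854 × 0.003444 = 0.002941 mol.
Φ = 0.00161 mol / 0.002941 mol photons = 0.55.

Φ = 0.55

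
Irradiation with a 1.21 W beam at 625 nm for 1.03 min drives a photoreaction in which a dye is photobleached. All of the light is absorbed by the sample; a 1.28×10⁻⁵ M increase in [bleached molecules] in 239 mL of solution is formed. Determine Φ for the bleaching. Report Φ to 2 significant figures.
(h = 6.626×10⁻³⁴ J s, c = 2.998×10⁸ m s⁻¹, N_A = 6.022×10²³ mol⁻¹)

Φ = 0.0078

Product: (1.28×10⁻⁵ M)(0.239 L) = 3.059×10⁻⁶ mol.
Photon energy at 625 nm: hc/λ = (6.626×10⁻³⁴)(2.998×10⁸)/(625×10⁻⁹) = 3.178×10⁻¹⁹ J.
Energy delivered: (1.21 W)(61.8 s) = 74.78 J.
Photons incident: 74.78 / 3.178×10⁻¹⁹ = 2.353×10²⁰, i.e. 2.353×10²⁰/6.022×10²³ = 3.907×10⁻⁴ mol.
Φ = 3.059×10⁻⁶ mol / 3.907×10⁻⁴ mol photons = 0.0078.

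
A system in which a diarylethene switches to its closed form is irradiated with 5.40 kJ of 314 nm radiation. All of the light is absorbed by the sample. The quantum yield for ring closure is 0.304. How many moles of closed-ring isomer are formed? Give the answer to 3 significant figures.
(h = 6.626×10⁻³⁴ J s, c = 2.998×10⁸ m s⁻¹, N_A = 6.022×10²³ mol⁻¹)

0.00431 mol

Photon energy at 314 nm: hc/λ = (6.626×10⁻³⁴)(2.998×10⁸)/(314×10⁻⁹) = 6.326×10⁻¹⁹ J.
Incident energy: 5.40 kJ = 5400 J.
Photons incident: 5400 / 6.326×10⁻¹⁹ = 8.536×10²¹, i.e. 8.536×10²¹/6.022×10²³ = 0.01417 mol.
Product: Φ × n_abs = 0.304 × 0.01417 = 0.004308 mol.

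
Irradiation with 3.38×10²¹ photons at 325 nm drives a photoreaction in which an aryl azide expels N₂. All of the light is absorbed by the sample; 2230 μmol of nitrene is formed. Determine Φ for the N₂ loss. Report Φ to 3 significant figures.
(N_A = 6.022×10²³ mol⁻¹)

Product: 2230 μmol = 0.00223 mol.
Moles of photons: 3.38×10²¹ / 6.022×10²³ = 0.005613 mol.
Φ = 0.00223 mol / 0.005613 mol photons = 0.397.

Φ = 0.397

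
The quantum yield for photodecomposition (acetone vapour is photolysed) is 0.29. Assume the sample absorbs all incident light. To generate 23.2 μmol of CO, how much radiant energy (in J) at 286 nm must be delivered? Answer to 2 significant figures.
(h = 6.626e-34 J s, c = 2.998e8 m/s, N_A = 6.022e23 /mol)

33 J

Product: 23.2 μmol = 2.32e-5 mol.
Photons that must be absorbed: 2.32e-5 / 0.29 = 8.000e-5 mol.
Photon energy: hc/λ = 6.946e-19 J; per mole, 4.183e5 J mol⁻¹.
Energy required: 8.000e-5 × 4.183e5 = 33 J.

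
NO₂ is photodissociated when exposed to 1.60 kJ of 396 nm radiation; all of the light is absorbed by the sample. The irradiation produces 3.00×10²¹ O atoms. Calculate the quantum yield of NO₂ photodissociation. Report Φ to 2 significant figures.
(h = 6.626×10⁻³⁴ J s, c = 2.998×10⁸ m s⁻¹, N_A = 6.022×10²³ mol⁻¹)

Product: 3.00×10²¹ / 6.022×10²³ = 0.004982 mol.
Photon energy at 396 nm: hc/λ = (6.626×10⁻³⁴)(2.998×10⁸)/(396×10⁻⁹) = 5.016×10⁻¹⁹ J.
Incident energy: 1.60 kJ = 1600 J.
Photons incident: 1600 / 5.016×10⁻¹⁹ = 3.190×10²¹, i.e. 3.190×10²¹/6.022×10²³ = 0.005297 mol.
Φ = 0.004982 mol / 0.005297 mol photons = 0.94.

Φ = 0.94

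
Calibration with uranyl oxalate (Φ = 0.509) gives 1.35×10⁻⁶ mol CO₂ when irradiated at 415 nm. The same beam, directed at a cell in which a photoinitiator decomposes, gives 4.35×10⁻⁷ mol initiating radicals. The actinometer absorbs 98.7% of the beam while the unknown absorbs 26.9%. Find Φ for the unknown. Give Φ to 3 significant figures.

Photons absorbed by the actinometer: 1.35×10⁻⁶ / 0.509 = 2.652×10⁻⁶ mol.
Incident flux: 2.652×10⁻⁶ / 0.987 = 2.687×10⁻⁶ einstein.
Absorbed by unknown: 0.269 × 2.687×10⁻⁶ = 7.228×10⁻⁷ mol.
Φ(unknown) = 4.35×10⁻⁷ / 7.228×10⁻⁷ = 0.602.

Φ = 0.602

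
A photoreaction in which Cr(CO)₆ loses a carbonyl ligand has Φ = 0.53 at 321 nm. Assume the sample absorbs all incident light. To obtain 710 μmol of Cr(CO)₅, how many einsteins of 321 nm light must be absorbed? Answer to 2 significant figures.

0.0013 einstein

Product: 710 μmol = 7.10e-4 mol.
Photons that must be absorbed: 7.10e-4 / 0.53 = 0.001340 mol.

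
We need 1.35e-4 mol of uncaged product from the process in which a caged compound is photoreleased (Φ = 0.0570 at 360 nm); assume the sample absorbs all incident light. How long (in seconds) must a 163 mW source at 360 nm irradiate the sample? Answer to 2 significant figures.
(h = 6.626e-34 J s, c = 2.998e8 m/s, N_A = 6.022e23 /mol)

Photons that must be absorbed: 1.35e-4 / 0.0570 = 0.002368 mol.
Photon energy: hc/λ = 5.518e-19 J; per mole, 3.323e5 J mol⁻¹.
Energy required: 0.002368 × 3.323e5 = 786.9 J.
Time: 786.9 J / 0.163 W = 4800 s.

t ≈ 4800 s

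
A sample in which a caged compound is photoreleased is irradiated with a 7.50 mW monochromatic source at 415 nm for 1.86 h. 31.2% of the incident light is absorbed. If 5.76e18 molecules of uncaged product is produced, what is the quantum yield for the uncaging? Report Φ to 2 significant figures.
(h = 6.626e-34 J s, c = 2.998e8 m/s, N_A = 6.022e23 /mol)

Product: 5.76e18 / 6.022e23 = 9.565e-6 mol.
Photon energy at 415 nm: hc/λ = (6.626e-34)(2.998e8)/(415e-9) = 4.787e-19 J.
Energy delivered: (7.50 mW)(6696 s) = 50.22 J.
Photons incident: 50.22 / 4.787e-19 = 1.049e20, i.e. 1.049e20/6.022e23 = 1.742e-4 mol.
Photons absorbed: 0.312 × 1.742e-4 = 5.435e-5 mol.
Φ = 9.565e-6 mol / 5.435e-5 mol photons = 0.18.

Φ = 0.18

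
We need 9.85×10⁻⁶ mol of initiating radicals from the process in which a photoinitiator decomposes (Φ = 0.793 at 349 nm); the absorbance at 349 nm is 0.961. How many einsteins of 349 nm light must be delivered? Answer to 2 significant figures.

Photons that must be absorbed: 9.85×10⁻⁶ / 0.793 = 1.242×10⁻⁵ mol.
Fraction absorbed: 1 − 10^(−0.961) = 0.8906.
Incident photons needed: 1.242×10⁻⁵ / 0.8906 = 1.395×10⁻⁵ mol.

1.4×10⁻⁵ einstein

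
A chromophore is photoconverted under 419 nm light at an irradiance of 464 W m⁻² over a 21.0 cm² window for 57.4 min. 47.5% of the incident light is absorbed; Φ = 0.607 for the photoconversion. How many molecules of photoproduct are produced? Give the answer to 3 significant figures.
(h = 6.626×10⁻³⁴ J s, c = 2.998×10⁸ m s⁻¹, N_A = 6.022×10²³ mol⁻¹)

Photon energy at 419 nm: hc/λ = (6.626×10⁻³⁴)(2.998×10⁸)/(419×10⁻⁹) = 4.741×10⁻¹⁹ J.
Energy delivered: (464 W m⁻²)(21.0×10⁻⁴ m²)(3444 s) = 3356 J.
Photons incident: 3356 / 4.741×10⁻¹⁹ = 7.079×10²¹, i.e. 7.079×10²¹/6.022×10²³ = 0.01176 mol.
Photons absorbed: 0.475 × 0.01176 = 0.005586 mol.
Product: Φ × n_abs = 0.607 × 0.005586 = 0.003391 mol.
As a count: 0.003391 × 6.022×10²³ = 2.04×10²¹.

2.04×10²¹ molecules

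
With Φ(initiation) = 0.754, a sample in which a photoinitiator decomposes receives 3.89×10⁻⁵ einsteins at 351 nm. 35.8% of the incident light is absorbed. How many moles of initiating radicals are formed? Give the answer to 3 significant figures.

Photons absorbed: 0.358 × 3.89×10⁻⁵ = 1.393×10⁻⁵ mol.
Product: Φ × n_abs = 0.754 × 1.393×10⁻⁵ = 1.050×10⁻⁵ mol.

1.05×10⁻⁵ mol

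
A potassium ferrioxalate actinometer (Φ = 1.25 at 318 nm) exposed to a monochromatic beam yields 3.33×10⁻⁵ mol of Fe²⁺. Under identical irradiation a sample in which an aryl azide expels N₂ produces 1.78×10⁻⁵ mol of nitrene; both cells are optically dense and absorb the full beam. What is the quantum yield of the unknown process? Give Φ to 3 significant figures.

Φ = 0.668

Photons absorbed by the actinometer: 3.33×10⁻⁵ / 1.25 = 2.664×10⁻⁵ mol.
Φ(unknown) = 1.78×10⁻⁵ / 2.664×10⁻⁵ = 0.668.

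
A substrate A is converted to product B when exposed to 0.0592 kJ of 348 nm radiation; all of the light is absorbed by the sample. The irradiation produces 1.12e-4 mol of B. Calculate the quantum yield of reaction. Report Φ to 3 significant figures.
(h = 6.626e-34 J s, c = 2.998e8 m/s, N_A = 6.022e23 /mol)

Photon energy at 348 nm: hc/λ = (6.626e-34)(2.998e8)/(348e-9) = 5.708e-19 J.
Incident energy: 0.0592 kJ = 59.2 J.
Photons incident: 59.2 / 5.708e-19 = 1.037e20, i.e. 1.037e20/6.022e23 = 1.722e-4 mol.
Φ = 1.12e-4 mol / 1.722e-4 mol photons = 0.650.

Φ = 0.650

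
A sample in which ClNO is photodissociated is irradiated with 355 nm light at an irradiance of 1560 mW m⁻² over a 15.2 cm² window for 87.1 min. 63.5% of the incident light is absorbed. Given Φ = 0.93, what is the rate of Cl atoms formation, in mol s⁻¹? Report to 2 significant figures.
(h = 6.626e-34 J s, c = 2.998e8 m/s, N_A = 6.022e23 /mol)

Photon energy at 355 nm: hc/λ = (6.626e-34)(2.998e8)/(355e-9) = 5.596e-19 J.
Energy delivered: (1560 mW m⁻²)(15.2e-4 m²)(5226 s) = 12.39 J.
Photons incident: 12.39 / 5.596e-19 = 2.214e19, i.e. 2.214e19/6.022e23 = 3.677e-5 mol.
Photons absorbed: 0.635 × 3.677e-5 = 2.335e-5 mol.
Product formed: 0.93 × 2.335e-5 = 2.172e-5 mol.
Rate: 2.172e-5 / 5226 s = 4.2e-9 mol s⁻¹.

4.2e-9 mol s⁻¹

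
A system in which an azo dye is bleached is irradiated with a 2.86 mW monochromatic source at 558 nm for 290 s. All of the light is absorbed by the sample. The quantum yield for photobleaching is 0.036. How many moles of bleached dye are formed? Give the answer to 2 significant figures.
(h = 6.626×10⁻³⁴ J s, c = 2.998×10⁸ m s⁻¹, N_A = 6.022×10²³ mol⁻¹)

Photon energy at 558 nm: hc/λ = (6.626×10⁻³⁴)(2.998×10⁸)/(558×10⁻⁹) = 3.560×10⁻¹⁹ J.
Energy delivered: (2.86 mW)(290 s) = 0.8294 J.
Photons incident: 0.8294 / 3.560×10⁻¹⁹ = 2.330×10¹⁸, i.e. 2.330×10¹⁸/6.022×10²³ = 3.869×10⁻⁶ mol.
Product: Φ × n_abs = 0.036 × 3.869×10⁻⁶ = 1.393×10⁻⁷ mol.

1.4×10⁻⁷ mol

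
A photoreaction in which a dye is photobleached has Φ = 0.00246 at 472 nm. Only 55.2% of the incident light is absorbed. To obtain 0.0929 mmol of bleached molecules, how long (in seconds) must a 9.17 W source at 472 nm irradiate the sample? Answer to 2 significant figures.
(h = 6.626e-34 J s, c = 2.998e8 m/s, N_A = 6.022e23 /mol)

t ≈ 1900 s

Product: 0.0929 mmol = 9.29e-5 mol.
Photons that must be absorbed: 9.29e-5 / 0.00246 = 0.03776 mol.
Incident photons needed: 0.03776 / 0.552 = 0.06841 mol.
Photon energy: hc/λ = 4.209e-19 J; per mole, 2.535e5 J mol⁻¹.
Energy required: 0.06841 × 2.535e5 = 1.734e4 J.
Time: 1.734e4 J / 9.17 W = 1900 s.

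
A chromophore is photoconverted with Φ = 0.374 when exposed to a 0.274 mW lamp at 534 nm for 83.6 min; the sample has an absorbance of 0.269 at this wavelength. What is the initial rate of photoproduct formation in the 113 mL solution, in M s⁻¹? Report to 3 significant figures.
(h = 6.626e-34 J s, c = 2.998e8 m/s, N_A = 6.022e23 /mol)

1.87e-9 M s⁻¹

Photon energy at 534 nm: hc/λ = (6.626e-34)(2.998e8)/(534e-9) = 3.720e-19 J.
Energy delivered: (0.274 mW)(5016 s) = 1.374 J.
Photons incident: 1.374 / 3.720e-19 = 3.694e18, i.e. 3.694e18/6.022e23 = 6.134e-6 mol.
Fraction absorbed: 1 − 10^(−0.269) = 0.4617.
Photons absorbed: 0.4617 × 6.134e-6 = 2.832e-6 mol.
Product formed: 0.374 × 2.832e-6 = 1.059e-6 mol.
Rate: 1.059e-6 mol / (5016 s × 0.113 L) = 1.87e-9 M s⁻¹.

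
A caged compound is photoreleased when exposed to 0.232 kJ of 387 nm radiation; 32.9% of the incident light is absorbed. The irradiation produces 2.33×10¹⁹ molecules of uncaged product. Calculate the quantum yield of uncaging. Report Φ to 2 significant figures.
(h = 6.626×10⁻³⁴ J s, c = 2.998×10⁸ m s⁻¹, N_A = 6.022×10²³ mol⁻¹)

Product: 2.33×10¹⁹ / 6.022×10²³ = 3.869×10⁻⁵ mol.
Photon energy at 387 nm: hc/λ = (6.626×10⁻³⁴)(2.998×10⁸)/(387×10⁻⁹) = 5.133×10⁻¹⁹ J.
Incident energy: 0.232 kJ = 232 J.
Photons incident: 232 / 5.133×10⁻¹⁹ = 4.520×10²⁰, i.e. 4.520×10²⁰/6.022×10²³ = 7.506×10⁻⁴ mol.
Photons absorbed: 0.329 × 7.506×10⁻⁴ = 2.469×10⁻⁴ mol.
Φ = 3.869×10⁻⁵ mol / 2.469×10⁻⁴ mol photons = 0.16.

Φ = 0.16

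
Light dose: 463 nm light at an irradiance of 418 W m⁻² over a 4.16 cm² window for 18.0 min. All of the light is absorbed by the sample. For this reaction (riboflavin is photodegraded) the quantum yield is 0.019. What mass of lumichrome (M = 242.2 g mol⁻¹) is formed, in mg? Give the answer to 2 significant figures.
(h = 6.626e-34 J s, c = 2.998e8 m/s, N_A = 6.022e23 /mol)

Photon energy at 463 nm: hc/λ = (6.626e-34)(2.998e8)/(463e-9) = 4.290e-19 J.
Energy delivered: (418 W m⁻²)(4.16e-4 m²)(1080 s) = 187.8 J.
Photons incident: 187.8 / 4.290e-19 = 4.378e20, i.e. 4.378e20/6.022e23 = 7.270e-4 mol.
Product: Φ × n_abs = 0.019 × 7.270e-4 = 1.381e-5 mol.
Mass: 1.381e-5 × 242.2 = 0.003345 g = 3.3 mg.

3.3 mg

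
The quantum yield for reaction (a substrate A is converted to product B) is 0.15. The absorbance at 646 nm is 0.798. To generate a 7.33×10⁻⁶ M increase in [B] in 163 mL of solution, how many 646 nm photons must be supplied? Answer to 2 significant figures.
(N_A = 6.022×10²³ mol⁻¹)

5.7×10¹⁸ photons

Product: (7.33×10⁻⁶ M)(0.163 L) = 1.195×10⁻⁶ mol.
Photons that must be absorbed: 1.195×10⁻⁶ / 0.15 = 7.967×10⁻⁶ mol.
Fraction absorbed: 1 − 10^(−0.798) = 0.8408.
Incident photons needed: 7.967×10⁻⁶ / 0.8408 = 9.475×10⁻⁶ mol.
Photon count: 9.475×10⁻⁶ × 6.022×10²³ = 5.7×10¹⁸.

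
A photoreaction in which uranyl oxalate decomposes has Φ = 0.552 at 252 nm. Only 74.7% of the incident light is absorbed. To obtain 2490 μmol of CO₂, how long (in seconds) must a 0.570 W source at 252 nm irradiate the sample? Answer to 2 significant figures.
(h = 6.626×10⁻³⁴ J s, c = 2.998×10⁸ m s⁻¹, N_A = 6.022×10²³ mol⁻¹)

Product: 2490 μmol = 0.00249 mol.
Photons that must be absorbed: 0.00249 / 0.552 = 0.004511 mol.
Incident photons needed: 0.004511 / 0.747 = 0.006039 mol.
Photon energy: hc/λ = 7.883×10⁻¹⁹ J; per mole, 4.747×10⁵ J mol⁻¹.
Energy required: 0.006039 × 4.747×10⁵ = 2867 J.
Time: 2867 J / 0.57 W = 5000 s.

t ≈ 5000 s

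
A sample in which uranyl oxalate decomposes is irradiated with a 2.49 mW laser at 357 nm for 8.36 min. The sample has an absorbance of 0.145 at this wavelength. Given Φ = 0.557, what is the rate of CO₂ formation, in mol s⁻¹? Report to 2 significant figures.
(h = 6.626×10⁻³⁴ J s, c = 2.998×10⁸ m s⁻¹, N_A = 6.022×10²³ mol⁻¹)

1.2×10⁻⁹ mol s⁻¹

Photon energy at 357 nm: hc/λ = (6.626×10⁻³⁴)(2.998×10⁸)/(357×10⁻⁹) = 5.564×10⁻¹⁹ J.
Energy delivered: (2.49 mW)(501.6 s) = 1.249 J.
Photons incident: 1.249 / 5.564×10⁻¹⁹ = 2.245×10¹⁸, i.e. 2.245×10¹⁸/6.022×10²³ = 3.728×10⁻⁶ mol.
Fraction absorbed: 1 − 10^(−0.145) = 0.2839.
Photons absorbed: 0.2839 × 3.728×10⁻⁶ = 1.058×10⁻⁶ mol.
Product formed: 0.557 × 1.058×10⁻⁶ = 5.893×10⁻⁷ mol.
Rate: 5.893×10⁻⁷ / 501.6 s = 1.2×10⁻⁹ mol s⁻¹.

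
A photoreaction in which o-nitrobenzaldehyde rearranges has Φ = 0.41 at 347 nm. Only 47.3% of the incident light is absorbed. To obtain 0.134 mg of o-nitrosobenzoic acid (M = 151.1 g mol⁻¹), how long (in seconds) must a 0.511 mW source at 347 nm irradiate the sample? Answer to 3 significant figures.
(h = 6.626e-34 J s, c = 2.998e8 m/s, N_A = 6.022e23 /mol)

t ≈ 3090 s

Product: 0.134 mg / 151.1 g mol⁻¹ = 8.868e-7 mol.
Photons that must be absorbed: 8.868e-7 / 0.41 = 2.163e-6 mol.
Incident photons needed: 2.163e-6 / 0.473 = 4.573e-6 mol.
Photon energy: hc/λ = 5.725e-19 J; per mole, 3.448e5 J mol⁻¹.
Energy required: 4.573e-6 × 3.448e5 = 1.577 J.
Time: 1.577 J / 0.000511 W = 3090 s.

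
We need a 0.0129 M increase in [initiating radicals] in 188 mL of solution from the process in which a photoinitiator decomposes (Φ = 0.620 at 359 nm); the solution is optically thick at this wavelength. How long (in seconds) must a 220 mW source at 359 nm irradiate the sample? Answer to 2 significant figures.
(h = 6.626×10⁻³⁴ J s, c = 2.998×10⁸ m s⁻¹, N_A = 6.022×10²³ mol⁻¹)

t ≈ 5900 s

Product: (0.0129 M)(0.188 L) = 0.002425 mol.
Photons that must be absorbed: 0.002425 / 0.620 = 0.003911 mol.
Photon energy: hc/λ = 5.533×10⁻¹⁹ J; per mole, 3.332×10⁵ J mol⁻¹.
Energy required: 0.003911 × 3.332×10⁵ = 1303 J.
Time: 1303 J / 0.22 W = 5900 s.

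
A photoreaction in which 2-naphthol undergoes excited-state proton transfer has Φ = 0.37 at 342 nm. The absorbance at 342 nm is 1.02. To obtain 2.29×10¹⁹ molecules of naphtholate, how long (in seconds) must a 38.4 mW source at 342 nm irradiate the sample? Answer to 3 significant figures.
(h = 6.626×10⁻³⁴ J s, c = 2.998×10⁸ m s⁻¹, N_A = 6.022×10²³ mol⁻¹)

t ≈ 1040 s

Product: 2.29×10¹⁹ / 6.022×10²³ = 3.803×10⁻⁵ mol.
Photons that must be absorbed: 3.803×10⁻⁵ / 0.37 = 1.028×10⁻⁴ mol.
Fraction absorbed: 1 − 10^(−1.02) = 0.9045.
Incident photons needed: 1.028×10⁻⁴ / 0.9045 = 1.137×10⁻⁴ mol.
Photon energy: hc/λ = 5.808×10⁻¹⁹ J; per mole, 3.498×10⁵ J mol⁻¹.
Energy required: 1.137×10⁻⁴ × 3.498×10⁵ = 39.77 J.
Time: 39.77 J / 0.0384 W = 1040 s.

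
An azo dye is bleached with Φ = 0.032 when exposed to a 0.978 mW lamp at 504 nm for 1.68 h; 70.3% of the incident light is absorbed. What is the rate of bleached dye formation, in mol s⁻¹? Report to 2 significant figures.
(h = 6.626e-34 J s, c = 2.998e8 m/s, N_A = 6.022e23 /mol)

Photon energy at 504 nm: hc/λ = (6.626e-34)(2.998e8)/(504e-9) = 3.941e-19 J.
Energy delivered: (0.978 mW)(6048 s) = 5.915 J.
Photons incident: 5.915 / 3.941e-19 = 1.501e19, i.e. 1.501e19/6.022e23 = 2.493e-5 mol.
Photons absorbed: 0.703 × 2.493e-5 = 1.753e-5 mol.
Product formed: 0.032 × 1.753e-5 = 5.610e-7 mol.
Rate: 5.610e-7 / 6048 s = 9.3e-11 mol s⁻¹.

9.3e-11 mol s⁻¹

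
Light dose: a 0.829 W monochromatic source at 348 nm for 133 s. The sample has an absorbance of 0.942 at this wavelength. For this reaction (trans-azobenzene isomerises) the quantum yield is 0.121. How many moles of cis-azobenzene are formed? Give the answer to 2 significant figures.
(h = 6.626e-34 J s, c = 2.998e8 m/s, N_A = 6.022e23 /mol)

Photon energy at 348 nm: hc/λ = (6.626e-34)(2.998e8)/(348e-9) = 5.708e-19 J.
Energy delivered: (0.829 W)(133 s) = 110.3 J.
Photons incident: 110.3 / 5.708e-19 = 1.932e20, i.e. 1.932e20/6.022e23 = 3.208e-4 mol.
Fraction absorbed: 1 − 10^(−0.942) = 0.8857.
Photons absorbed: 0.8857 × 3.208e-4 = 2.841e-4 mol.
Product: Φ × n_abs = 0.121 × 2.841e-4 = 3.438e-5 mol.

3.4e-5 mol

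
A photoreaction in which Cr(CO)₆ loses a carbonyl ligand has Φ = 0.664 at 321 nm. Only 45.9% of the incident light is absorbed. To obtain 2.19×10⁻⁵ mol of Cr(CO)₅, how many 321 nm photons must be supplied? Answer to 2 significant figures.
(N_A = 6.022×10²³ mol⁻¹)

4.3×10¹⁹ photons

Photons that must be absorbed: 2.19×10⁻⁵ / 0.664 = 3.298×10⁻⁵ mol.
Incident photons needed: 3.298×10⁻⁵ / 0.459 = 7.185×10⁻⁵ mol.
Photon count: 7.185×10⁻⁵ × 6.022×10²³ = 4.3×10¹⁹.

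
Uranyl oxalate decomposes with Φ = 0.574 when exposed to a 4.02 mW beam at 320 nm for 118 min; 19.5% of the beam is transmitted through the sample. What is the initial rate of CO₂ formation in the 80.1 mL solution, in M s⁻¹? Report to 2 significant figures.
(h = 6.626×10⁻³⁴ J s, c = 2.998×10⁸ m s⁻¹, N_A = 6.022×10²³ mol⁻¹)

6.2×10⁻⁸ M s⁻¹

Photon energy at 320 nm: hc/λ = (6.626×10⁻³⁴)(2.998×10⁸)/(320×10⁻⁹) = 6.208×10⁻¹⁹ J.
Energy delivered: (4.02 mW)(7080 s) = 28.46 J.
Photons incident: 28.46 / 6.208×10⁻¹⁹ = 4.584×10¹⁹, i.e. 4.584×10¹⁹/6.022×10²³ = 7.612×10⁻⁵ mol.
Fraction absorbed: 1 − 19.5/100 = 0.8050.
Photons absorbed: 0.8050 × 7.612×10⁻⁵ = 6.128×10⁻⁵ mol.
Product formed: 0.574 × 6.128×10⁻⁵ = 3.517×10⁻⁵ mol.
Rate: 3.517×10⁻⁵ mol / (7080 s × 0.0801 L) = 6.2×10⁻⁸ M s⁻¹.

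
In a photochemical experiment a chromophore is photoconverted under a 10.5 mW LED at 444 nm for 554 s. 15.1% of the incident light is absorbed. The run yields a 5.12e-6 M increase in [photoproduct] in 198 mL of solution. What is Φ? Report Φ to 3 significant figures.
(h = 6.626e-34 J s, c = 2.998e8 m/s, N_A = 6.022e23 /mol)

Φ = 0.311

Product: (5.12e-6 M)(0.198 L) = 1.014e-6 mol.
Photon energy at 444 nm: hc/λ = (6.626e-34)(2.998e8)/(444e-9) = 4.474e-19 J.
Energy delivered: (10.5 mW)(554 s) = 5.817 J.
Photons incident: 5.817 / 4.474e-19 = 1.300e19, i.e. 1.300e19/6.022e23 = 2.159e-5 mol.
Photons absorbed: 0.151 × 2.159e-5 = 3.260e-6 mol.
Φ = 1.014e-6 mol / 3.260e-6 mol photons = 0.311.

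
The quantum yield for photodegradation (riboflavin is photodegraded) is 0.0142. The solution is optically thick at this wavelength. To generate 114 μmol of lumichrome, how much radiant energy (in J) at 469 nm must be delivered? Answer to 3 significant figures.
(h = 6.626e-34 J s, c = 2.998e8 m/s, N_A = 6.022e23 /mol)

2050 J

Product: 114 μmol = 1.14e-4 mol.
Photons that must be absorbed: 1.14e-4 / 0.0142 = 0.008028 mol.
Photon energy: hc/λ = 4.236e-19 J; per mole, 2.551e5 J mol⁻¹.
Energy required: 0.008028 × 2.551e5 = 2050 J.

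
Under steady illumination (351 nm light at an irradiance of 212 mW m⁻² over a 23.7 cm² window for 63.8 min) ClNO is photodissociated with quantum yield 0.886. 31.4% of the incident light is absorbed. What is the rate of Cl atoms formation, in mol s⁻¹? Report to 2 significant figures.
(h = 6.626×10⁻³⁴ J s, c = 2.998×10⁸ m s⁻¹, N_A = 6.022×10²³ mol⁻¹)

4.1×10⁻¹⁰ mol s⁻¹

Photon energy at 351 nm: hc/λ = (6.626×10⁻³⁴)(2.998×10⁸)/(351×10⁻⁹) = 5.659×10⁻¹⁹ J.
Energy delivered: (212 mW m⁻²)(23.7×10⁻⁴ m²)(3828 s) = 1.923 J.
Photons incident: 1.923 / 5.659×10⁻¹⁹ = 3.398×10¹⁸, i.e. 3.398×10¹⁸/6.022×10²³ = 5.643×10⁻⁶ mol.
Photons absorbed: 0.314 × 5.643×10⁻⁶ = 1.772×10⁻⁶ mol.
Product formed: 0.886 × 1.772×10⁻⁶ = 1.570×10⁻⁶ mol.
Rate: 1.570×10⁻⁶ / 3828 s = 4.1×10⁻¹⁰ mol s⁻¹.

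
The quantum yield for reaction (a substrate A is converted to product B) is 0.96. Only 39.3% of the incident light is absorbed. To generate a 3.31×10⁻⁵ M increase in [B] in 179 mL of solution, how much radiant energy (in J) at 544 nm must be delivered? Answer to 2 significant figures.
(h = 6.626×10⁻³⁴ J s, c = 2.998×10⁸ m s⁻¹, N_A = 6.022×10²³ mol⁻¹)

Product: (3.31×10⁻⁵ M)(0.179 L) = 5.925×10⁻⁶ mol.
Photons that must be absorbed: 5.925×10⁻⁶ / 0.96 = 6.172×10⁻⁶ mol.
Incident photons needed: 6.172×10⁻⁶ / 0.393 = 1.570×10⁻⁵ mol.
Photon energy: hc/λ = 3.652×10⁻¹⁹ J; per mole, 2.199×10⁵ J mol⁻¹.
Energy required: 1.570×10⁻⁵ × 2.199×10⁵ = 3.5 J.

3.5 J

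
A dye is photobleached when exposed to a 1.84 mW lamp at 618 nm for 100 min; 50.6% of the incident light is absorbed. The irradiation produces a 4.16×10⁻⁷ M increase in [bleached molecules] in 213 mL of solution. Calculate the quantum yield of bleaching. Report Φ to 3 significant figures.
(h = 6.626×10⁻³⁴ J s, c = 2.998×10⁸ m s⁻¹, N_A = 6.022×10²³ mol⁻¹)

Φ = 0.00307

Product: (4.16×10⁻⁷ M)(0.213 L) = 8.861×10⁻⁸ mol.
Photon energy at 618 nm: hc/λ = (6.626×10⁻³⁴)(2.998×10⁸)/(618×10⁻⁹) = 3.214×10⁻¹⁹ J.
Energy delivered: (1.84 mW)(6000 s) = 11.04 J.
Photons incident: 11.04 / 3.214×10⁻¹⁹ = 3.435×10¹⁹, i.e. 3.435×10¹⁹/6.022×10²³ = 5.704×10⁻⁵ mol.
Photons absorbed: 0.506 × 5.704×10⁻⁵ = 2.886×10⁻⁵ mol.
Φ = 8.861×10⁻⁸ mol / 2.886×10⁻⁵ mol photons = 0.00307.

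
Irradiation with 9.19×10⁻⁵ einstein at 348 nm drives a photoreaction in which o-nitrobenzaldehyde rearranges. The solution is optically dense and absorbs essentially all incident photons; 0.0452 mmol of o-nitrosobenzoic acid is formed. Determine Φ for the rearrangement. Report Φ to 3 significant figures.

Φ = 0.492

Product: 0.0452 mmol = 4.52×10⁻⁵ mol.
Φ = 4.52×10⁻⁵ mol / 9.19×10⁻⁵ mol photons = 0.492.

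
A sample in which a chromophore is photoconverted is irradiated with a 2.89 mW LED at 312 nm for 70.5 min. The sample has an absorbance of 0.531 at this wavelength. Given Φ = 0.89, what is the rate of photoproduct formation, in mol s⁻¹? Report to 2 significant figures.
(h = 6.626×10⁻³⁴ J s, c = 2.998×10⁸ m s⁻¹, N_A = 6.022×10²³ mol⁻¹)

4.7×10⁻⁹ mol s⁻¹

Photon energy at 312 nm: hc/λ = (6.626×10⁻³⁴)(2.998×10⁸)/(312×10⁻⁹) = 6.367×10⁻¹⁹ J.
Energy delivered: (2.89 mW)(4230 s) = 12.22 J.
Photons incident: 12.22 / 6.367×10⁻¹⁹ = 1.919×10¹⁹, i.e. 1.919×10¹⁹/6.022×10²³ = 3.187×10⁻⁵ mol.
Fraction absorbed: 1 − 10^(−0.531) = 0.7056.
Photons absorbed: 0.7056 × 3.187×10⁻⁵ = 2.249×10⁻⁵ mol.
Product formed: 0.89 × 2.249×10⁻⁵ = 2.002×10⁻⁵ mol.
Rate: 2.002×10⁻⁵ / 4230 s = 4.7×10⁻⁹ mol s⁻¹.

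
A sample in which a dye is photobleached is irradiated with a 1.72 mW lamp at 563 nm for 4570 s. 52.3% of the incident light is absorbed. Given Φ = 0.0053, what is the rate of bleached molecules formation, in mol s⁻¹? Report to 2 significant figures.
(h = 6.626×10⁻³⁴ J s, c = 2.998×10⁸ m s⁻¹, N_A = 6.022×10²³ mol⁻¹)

Photon energy at 563 nm: hc/λ = (6.626×10⁻³⁴)(2.998×10⁸)/(563×10⁻⁹) = 3.528×10⁻¹⁹ J.
Energy delivered: (1.72 mW)(4570 s) = 7.860 J.
Photons incident: 7.860 / 3.528×10⁻¹⁹ = 2.228×10¹⁹, i.e. 2.228×10¹⁹/6.022×10²³ = 3.700×10⁻⁵ mol.
Photons absorbed: 0.523 × 3.700×10⁻⁵ = 1.935×10⁻⁵ mol.
Product formed: 0.0053 × 1.935×10⁻⁵ = 1.026×10⁻⁷ mol.
Rate: 1.026×10⁻⁷ / 4570 s = 2.2×10⁻¹¹ mol s⁻¹.

2.2×10⁻¹¹ mol s⁻¹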